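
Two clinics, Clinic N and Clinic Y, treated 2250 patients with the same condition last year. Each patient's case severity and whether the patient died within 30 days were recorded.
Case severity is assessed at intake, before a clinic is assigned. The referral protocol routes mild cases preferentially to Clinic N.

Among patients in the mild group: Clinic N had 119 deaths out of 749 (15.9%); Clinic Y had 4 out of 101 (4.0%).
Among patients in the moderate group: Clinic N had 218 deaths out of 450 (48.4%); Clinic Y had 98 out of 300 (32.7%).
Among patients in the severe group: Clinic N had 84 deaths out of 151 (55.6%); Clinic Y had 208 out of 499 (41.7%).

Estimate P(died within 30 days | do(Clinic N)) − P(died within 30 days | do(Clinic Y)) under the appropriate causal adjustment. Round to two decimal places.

+0.14

Within every case severity level Clinic Y has the lower rate, yet pooled Clinic N does — Simpson's reversal.
Case severity satisfies the back-door criterion: it is not a descendant of the clinic, and it blocks the spurious path from clinic to outcome. Adjusting for it (i.e., using the within-case severity rates) gives the causal effect.
Adjusting over the population distribution of case severity: 0.378·(0.159−0.040) + 0.333·(0.484−0.327) + 0.289·(0.556−0.417) = +0.138.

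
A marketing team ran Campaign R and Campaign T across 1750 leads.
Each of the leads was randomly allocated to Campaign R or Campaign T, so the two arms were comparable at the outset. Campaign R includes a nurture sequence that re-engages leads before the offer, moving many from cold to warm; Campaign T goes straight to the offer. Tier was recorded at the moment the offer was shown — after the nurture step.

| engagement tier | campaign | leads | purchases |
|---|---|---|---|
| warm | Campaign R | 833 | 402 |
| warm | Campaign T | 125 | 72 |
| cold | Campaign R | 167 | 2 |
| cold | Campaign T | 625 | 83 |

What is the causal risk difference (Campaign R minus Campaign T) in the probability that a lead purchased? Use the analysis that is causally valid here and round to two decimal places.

+0.20

Because the campaign influences engagement tier, engagement tier is a post-treatment mediator, not a confounder. Stratifying on it would bias the estimate; the causal effect is the crude pooled difference.
The causal difference is the pooled difference: 0.404 − 0.207 = +0.197.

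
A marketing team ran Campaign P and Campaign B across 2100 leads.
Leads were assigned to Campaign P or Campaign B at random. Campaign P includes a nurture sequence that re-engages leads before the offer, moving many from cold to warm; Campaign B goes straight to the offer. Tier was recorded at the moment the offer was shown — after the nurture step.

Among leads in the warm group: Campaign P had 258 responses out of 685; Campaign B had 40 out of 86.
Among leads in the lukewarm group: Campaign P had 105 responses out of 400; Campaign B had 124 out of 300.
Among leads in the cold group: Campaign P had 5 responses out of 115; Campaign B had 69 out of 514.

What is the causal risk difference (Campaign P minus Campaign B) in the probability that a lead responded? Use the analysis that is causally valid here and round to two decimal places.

Engagement tier lies on the pathway campaign → engagement tier → outcome, so adjusting for it blocks the indirect effect. For the total causal effect of campaign, use the unadjusted pooled rates.
The causal difference is the pooled difference: 0.307 − 0.259 = +0.048.

+0.05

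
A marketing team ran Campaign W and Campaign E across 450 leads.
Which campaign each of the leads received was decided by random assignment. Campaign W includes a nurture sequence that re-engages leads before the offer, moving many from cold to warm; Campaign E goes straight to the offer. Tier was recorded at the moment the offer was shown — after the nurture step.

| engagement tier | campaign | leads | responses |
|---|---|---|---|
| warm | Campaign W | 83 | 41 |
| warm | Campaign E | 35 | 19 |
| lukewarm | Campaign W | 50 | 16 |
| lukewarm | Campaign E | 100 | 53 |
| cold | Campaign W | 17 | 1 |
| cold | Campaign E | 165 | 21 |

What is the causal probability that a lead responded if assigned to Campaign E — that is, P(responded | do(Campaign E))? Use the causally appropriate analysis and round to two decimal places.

0.31

Within every engagement tier level Campaign E has the higher rate, yet pooled Campaign W does — Simpson's reversal.
Engagement tier here is a post-treatment variable shaped by the campaign; conditioning on it would introduce bias rather than remove it. The overall comparison is the causal one.
So P(outcome | do(Campaign E)) is just the pooled rate for Campaign E: 93/300 = 0.310.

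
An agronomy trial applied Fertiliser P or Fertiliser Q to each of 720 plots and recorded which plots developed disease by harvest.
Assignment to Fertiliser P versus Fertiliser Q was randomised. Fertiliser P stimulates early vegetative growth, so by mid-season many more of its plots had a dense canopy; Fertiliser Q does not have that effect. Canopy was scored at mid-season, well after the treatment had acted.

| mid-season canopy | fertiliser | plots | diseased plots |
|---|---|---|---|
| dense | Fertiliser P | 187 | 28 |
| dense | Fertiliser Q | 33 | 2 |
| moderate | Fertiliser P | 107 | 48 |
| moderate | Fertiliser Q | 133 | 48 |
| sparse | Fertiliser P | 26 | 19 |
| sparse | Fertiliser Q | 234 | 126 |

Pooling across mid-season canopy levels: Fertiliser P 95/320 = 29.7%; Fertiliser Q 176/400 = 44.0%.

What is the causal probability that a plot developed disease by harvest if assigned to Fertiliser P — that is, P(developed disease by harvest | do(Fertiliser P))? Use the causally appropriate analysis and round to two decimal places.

The stratified and pooled comparisons disagree (Fertiliser Q wins within each mid-season canopy; Fertiliser P wins overall), so the answer turns on the causal role of mid-season canopy.
Stratifying would compare fertilisers among plots the fertilisers themselves sorted into mid-season canopy groups — a form of selection on an intermediate. The unconditioned pooled rates give the total causal effect.
So P(outcome | do(Fertiliser P)) is just the pooled rate for Fertiliser P: 95/320 = 0.297.

0.30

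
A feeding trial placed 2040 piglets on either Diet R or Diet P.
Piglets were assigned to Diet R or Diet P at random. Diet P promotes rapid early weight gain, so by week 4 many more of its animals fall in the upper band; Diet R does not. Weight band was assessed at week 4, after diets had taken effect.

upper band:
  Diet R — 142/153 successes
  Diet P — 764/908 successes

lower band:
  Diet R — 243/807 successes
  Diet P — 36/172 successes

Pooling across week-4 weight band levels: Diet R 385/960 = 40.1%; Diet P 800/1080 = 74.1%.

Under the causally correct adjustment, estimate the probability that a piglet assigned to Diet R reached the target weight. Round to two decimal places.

Because the diet influences week-4 weight band, week-4 weight band is a post-treatment mediator, not a confounder. Stratifying on it would bias the estimate; the causal effect is the crude pooled difference.
So P(outcome | do(Diet R)) is just the pooled rate for Diet R: 385/960 = 0.401.

0.40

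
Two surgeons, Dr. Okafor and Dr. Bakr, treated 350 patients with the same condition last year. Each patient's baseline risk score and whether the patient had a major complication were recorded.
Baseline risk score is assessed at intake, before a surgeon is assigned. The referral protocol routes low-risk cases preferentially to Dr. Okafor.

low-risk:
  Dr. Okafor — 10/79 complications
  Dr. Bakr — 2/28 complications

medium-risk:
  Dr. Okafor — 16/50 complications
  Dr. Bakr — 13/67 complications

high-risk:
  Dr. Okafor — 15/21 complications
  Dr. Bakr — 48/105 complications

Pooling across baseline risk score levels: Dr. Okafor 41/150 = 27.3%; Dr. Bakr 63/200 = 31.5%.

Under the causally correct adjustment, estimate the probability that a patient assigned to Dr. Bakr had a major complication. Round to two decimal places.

Nothing the surgeon does changes baseline risk score; the imbalance is an allocation artefact. With baseline risk score also predicting the outcome, the pooled figure is confounded, and the within-stratum comparison is the causal one.
Standardising Dr. Bakr to the population baseline risk score mix: 0.306·2/28 + 0.334·13/67 + 0.360·48/105 = 0.251.

0.25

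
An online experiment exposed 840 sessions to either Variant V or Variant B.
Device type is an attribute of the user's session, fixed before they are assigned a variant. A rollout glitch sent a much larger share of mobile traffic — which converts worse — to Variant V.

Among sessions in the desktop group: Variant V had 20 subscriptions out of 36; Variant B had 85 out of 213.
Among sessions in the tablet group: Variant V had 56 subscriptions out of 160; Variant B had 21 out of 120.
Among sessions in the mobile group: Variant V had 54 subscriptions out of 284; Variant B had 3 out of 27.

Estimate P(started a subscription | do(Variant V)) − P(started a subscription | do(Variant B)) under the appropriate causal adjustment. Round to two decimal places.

+0.13

Since device type is a pre-existing factor (not a product of the variant) and it affects the outcome on its own, it is a confounder. The stratified rates, not the pooled rate, identify the causal effect.
Adjusting over the population distribution of device type: 0.296·(0.556−0.399) + 0.333·(0.350−0.175) + 0.370·(0.190−0.111) = +0.134.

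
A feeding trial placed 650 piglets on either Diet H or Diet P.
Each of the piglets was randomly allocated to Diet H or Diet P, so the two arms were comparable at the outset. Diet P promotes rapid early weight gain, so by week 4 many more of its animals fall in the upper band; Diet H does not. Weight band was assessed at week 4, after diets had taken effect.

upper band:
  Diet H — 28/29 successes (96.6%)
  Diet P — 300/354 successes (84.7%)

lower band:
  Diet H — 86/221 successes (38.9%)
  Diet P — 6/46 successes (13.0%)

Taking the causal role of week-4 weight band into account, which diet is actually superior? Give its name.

Within every week-4 weight band level Diet H has the higher rate, yet pooled Diet P does — Simpson's reversal.
Because the diet influences week-4 weight band, week-4 weight band is a post-treatment mediator, not a confounder. Stratifying on it would bias the estimate; the causal effect is the crude pooled difference.
Pooled: Diet H 45.6% vs Diet P 76.5%; Diet P is higher overall.

Diet P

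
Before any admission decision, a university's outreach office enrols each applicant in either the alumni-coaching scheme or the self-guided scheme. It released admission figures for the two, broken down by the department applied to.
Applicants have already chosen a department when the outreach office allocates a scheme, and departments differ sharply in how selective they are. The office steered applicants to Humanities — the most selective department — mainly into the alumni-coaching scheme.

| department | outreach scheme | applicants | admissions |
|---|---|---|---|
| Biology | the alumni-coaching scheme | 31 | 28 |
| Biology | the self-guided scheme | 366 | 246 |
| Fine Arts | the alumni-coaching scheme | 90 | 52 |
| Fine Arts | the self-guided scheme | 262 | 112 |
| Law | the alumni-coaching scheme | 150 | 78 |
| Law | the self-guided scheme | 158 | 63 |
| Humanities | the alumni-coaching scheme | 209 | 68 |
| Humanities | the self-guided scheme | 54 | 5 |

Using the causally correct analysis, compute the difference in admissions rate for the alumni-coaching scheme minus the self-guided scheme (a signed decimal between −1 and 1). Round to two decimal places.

Within every department level the alumni-coaching scheme has the higher rate, yet pooled the self-guided scheme does — Simpson's reversal.
Here department is a common cause — it drives both which outreach scheme a case falls under and the outcome. The crude comparison mixes populations; the stratum-specific rates are the causally relevant ones.
Adjusting over the population distribution of department: 0.301·(0.903−0.672) + 0.267·(0.578−0.427) + 0.233·(0.520−0.399) + 0.199·(0.325−0.093) = +0.184.

+0.18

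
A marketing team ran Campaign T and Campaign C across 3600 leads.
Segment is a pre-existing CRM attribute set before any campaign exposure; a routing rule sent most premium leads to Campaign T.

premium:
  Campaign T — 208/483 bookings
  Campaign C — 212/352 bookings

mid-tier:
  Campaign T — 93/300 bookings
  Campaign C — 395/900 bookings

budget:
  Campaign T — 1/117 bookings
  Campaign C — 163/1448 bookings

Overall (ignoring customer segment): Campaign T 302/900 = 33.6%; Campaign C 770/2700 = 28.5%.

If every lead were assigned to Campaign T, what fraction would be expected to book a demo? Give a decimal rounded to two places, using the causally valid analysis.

0.21

Customer segment differs across campaigns for reasons unrelated to any effect of the campaign itself, and it separately predicts the outcome — a classic confounder. We must compare within customer segment levels.
Standardising Campaign T to the population customer segment mix: 0.232·208/483 + 0.333·93/300 + 0.435·1/117 = 0.207.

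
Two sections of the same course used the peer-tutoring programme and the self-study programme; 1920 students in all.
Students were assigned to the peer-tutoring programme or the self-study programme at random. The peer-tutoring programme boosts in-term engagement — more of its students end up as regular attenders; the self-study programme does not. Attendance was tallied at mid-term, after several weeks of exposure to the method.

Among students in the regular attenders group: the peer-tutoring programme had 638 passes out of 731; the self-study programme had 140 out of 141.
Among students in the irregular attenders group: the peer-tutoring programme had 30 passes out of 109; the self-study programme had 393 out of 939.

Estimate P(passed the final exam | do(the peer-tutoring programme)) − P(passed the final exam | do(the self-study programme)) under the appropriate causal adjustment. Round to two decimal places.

The stratified and pooled comparisons disagree (the self-study programme wins within each mid-term attendance; the peer-tutoring programme wins overall), so the answer turns on the causal role of mid-term attendance.
Mid-term attendance lies on the pathway teaching method → mid-term attendance → outcome, so adjusting for it blocks the indirect effect. For the total causal effect of teaching method, use the unadjusted pooled rates.
The causal difference is the pooled difference: 0.795 − 0.494 = +0.302.

+0.30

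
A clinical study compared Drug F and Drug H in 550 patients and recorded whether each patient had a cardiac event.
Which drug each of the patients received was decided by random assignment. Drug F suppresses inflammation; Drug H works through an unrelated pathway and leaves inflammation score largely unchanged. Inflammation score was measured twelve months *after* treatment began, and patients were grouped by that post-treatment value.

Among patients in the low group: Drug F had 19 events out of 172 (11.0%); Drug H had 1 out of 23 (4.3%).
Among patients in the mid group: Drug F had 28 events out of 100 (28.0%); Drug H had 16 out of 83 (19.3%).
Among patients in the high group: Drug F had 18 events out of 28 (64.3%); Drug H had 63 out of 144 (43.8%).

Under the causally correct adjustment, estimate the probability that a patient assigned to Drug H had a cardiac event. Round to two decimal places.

0.32

The inflammation score-specific comparison favours Drug H throughout, but the pooled figures favour Drug F. The question is whether to condition on inflammation score.
Inflammation score lies on the pathway drug → inflammation score → outcome, so adjusting for it blocks the indirect effect. For the total causal effect of drug, use the unadjusted pooled rates.
So P(outcome | do(Drug H)) is just the pooled rate for Drug H: 80/250 = 0.320.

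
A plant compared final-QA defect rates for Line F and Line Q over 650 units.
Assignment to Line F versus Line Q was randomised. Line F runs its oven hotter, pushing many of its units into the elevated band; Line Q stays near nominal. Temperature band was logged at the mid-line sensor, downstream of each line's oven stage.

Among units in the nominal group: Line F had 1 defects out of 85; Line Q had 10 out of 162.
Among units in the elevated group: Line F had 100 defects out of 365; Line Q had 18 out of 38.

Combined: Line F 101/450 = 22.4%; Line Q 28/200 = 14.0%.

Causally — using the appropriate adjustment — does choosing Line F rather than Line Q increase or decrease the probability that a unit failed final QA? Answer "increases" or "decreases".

The in-process temperature band-specific comparison favours Line F throughout, but the pooled figures favour Line Q. The question is whether to condition on in-process temperature band.
In-process temperature band is downstream of the line. One should not condition on a consequence of treatment, so the overall rates are the right comparison.
Pooled: Line F 22.4% vs Line Q 14.0%; Line Q is lower overall.

increases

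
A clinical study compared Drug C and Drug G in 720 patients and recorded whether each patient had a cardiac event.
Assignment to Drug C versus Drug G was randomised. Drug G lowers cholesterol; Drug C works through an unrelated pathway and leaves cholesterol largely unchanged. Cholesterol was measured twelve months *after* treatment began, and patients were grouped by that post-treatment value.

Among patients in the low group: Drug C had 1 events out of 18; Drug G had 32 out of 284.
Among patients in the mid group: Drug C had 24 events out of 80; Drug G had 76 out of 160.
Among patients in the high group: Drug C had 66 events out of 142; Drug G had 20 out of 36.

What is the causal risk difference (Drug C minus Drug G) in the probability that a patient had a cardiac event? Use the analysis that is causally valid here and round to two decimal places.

+0.11

Cholesterol here is a post-treatment variable shaped by the drug; conditioning on it would introduce bias rather than remove it. The overall comparison is the causal one.
The causal difference is the pooled difference: 0.379 − 0.267 = +0.113.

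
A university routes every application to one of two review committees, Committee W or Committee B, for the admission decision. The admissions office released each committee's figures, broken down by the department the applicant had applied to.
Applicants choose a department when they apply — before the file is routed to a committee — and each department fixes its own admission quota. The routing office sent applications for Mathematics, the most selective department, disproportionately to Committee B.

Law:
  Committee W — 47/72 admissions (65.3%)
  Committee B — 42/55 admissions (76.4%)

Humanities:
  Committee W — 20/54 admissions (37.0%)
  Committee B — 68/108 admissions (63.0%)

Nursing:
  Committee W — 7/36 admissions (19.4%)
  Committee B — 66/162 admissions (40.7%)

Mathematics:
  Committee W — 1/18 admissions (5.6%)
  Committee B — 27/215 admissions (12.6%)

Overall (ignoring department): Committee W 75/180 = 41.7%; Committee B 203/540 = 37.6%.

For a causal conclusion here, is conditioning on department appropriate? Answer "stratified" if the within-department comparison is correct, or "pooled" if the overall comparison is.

Committee B is higher inside every department stratum but Committee W is higher in aggregate. Whether to stratify depends on how department relates to the review committee.
Department differs across review committees for reasons unrelated to any effect of the review committee itself, and it separately predicts the outcome — a classic confounder. We must compare within department levels.
Within each level — Law: 65.3% vs 76.4%; Humanities: 37.0% vs 63.0%; Nursing: 19.4% vs 40.7%; Mathematics: 5.6% vs 12.6% — Committee B is higher every time.

stratified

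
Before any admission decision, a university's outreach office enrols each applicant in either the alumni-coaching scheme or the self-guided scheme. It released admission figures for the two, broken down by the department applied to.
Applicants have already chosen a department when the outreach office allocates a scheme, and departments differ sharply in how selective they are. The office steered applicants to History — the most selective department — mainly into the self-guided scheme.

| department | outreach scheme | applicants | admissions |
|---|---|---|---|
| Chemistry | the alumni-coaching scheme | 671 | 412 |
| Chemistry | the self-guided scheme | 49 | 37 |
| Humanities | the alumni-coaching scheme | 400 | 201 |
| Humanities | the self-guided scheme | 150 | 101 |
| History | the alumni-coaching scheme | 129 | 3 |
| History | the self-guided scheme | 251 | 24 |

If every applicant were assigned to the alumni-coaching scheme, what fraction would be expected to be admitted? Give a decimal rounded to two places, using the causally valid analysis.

0.44

The stratified and pooled comparisons disagree (the self-guided scheme wins within each department; the alumni-coaching scheme wins overall), so the answer turns on the causal role of department.
The imbalance in department arose from how applicants were allocated, not from anything the outreach scheme did; and department independently affects the outcome. The pooled gap is confounded — condition on department.
Standardising the alumni-coaching scheme to the population department mix: 0.436·412/671 + 0.333·201/400 + 0.230·3/129 = 0.441.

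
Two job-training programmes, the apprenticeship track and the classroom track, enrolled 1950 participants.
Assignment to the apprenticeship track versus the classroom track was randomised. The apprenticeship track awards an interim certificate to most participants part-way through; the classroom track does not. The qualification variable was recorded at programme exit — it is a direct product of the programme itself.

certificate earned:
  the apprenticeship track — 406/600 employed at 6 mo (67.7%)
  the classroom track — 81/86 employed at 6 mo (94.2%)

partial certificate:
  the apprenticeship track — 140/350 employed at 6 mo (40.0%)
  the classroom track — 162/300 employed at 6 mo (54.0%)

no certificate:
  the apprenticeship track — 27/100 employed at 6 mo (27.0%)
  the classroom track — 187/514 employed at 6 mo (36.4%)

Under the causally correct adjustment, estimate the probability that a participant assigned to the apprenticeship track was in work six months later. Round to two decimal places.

0.55

Within every qualification attained during the programme level the classroom track has the higher rate, yet pooled the apprenticeship track does — Simpson's reversal.
Qualification attained during the programme here is a post-treatment variable shaped by the programme; conditioning on it would introduce bias rather than remove it. The overall comparison is the causal one.
So P(outcome | do(the apprenticeship track)) is just the pooled rate for the apprenticeship track: 573/1050 = 0.546.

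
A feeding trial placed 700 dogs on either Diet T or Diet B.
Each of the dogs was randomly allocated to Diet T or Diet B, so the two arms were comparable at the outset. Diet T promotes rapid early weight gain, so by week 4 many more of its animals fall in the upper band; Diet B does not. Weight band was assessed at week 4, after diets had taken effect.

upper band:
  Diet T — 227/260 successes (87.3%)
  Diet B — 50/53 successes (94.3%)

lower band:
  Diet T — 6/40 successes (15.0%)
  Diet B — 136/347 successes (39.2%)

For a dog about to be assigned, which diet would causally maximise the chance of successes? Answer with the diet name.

Diet T

Week-4 weight band here is a post-treatment variable shaped by the diet; conditioning on it would introduce bias rather than remove it. The overall comparison is the causal one.
Pooled: Diet T 77.7% vs Diet B 46.5%; Diet T is higher overall.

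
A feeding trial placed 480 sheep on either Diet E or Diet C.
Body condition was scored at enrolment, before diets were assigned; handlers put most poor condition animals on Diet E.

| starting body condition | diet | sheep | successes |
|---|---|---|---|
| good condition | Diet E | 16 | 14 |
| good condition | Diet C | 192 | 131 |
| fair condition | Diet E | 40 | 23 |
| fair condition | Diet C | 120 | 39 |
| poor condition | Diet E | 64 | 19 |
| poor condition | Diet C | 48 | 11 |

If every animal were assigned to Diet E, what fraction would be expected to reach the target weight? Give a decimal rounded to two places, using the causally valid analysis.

The stratified and pooled comparisons disagree (Diet E wins within each starting body condition; Diet C wins overall), so the answer turns on the causal role of starting body condition.
Starting body condition satisfies the back-door criterion: it is not a descendant of the diet, and it blocks the spurious path from diet to outcome. Adjusting for it (i.e., using the within-starting body condition rates) gives the causal effect.
Standardising Diet E to the population starting body condition mix: 0.433·14/16 + 0.333·23/40 + 0.233·19/64 = 0.640.

0.64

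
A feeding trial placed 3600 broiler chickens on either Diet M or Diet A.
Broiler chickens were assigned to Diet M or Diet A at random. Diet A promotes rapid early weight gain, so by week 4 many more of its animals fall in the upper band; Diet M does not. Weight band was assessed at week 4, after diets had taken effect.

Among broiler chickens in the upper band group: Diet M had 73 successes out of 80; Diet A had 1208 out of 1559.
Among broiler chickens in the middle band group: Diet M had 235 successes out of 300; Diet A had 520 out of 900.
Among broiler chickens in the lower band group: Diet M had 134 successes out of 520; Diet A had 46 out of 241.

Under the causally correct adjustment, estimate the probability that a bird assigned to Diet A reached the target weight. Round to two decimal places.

The stratified and pooled comparisons disagree (Diet M wins within each week-4 weight band; Diet A wins overall), so the answer turns on the causal role of week-4 weight band.
Week-4 weight band is recorded after the diet and is itself shifted by it — it sits on the causal path from diet to outcome. Conditioning on a mediator would strip out part of the effect we want; the pooled comparison gives the total causal effect.
So P(outcome | do(Diet A)) is just the pooled rate for Diet A: 1774/2700 = 0.657.

0.66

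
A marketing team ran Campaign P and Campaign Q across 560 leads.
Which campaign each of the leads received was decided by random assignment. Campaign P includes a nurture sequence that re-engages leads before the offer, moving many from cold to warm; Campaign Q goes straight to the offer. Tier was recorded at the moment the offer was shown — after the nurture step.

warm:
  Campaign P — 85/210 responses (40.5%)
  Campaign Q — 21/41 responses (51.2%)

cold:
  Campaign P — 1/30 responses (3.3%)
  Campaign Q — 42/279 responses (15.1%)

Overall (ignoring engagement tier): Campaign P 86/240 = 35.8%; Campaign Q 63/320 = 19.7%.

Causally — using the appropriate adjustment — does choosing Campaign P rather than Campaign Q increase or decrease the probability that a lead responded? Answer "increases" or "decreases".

increases

The distribution of engagement tier is itself part of what the campaign does — it is an intermediate outcome. Holding it fixed would remove that part of the effect; the total effect is the pooled difference.
Pooled: Campaign P 35.8% vs Campaign Q 19.7%; Campaign P is higher overall.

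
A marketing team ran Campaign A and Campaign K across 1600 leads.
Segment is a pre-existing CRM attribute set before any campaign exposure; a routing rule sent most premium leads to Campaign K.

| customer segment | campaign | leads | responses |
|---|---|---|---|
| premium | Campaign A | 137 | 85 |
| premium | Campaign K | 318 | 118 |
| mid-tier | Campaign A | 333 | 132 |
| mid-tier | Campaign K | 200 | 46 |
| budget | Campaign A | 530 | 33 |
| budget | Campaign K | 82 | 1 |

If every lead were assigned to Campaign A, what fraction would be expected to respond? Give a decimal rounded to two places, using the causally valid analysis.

0.33

Within every customer segment level Campaign A has the higher rate, yet pooled Campaign K does — Simpson's reversal.
The imbalance in customer segment arose from how leads were allocated, not from anything the campaign did; and customer segment independently affects the outcome. The pooled gap is confounded — condition on customer segment.
Standardising Campaign A to the population customer segment mix: 0.284·85/137 + 0.333·132/333 + 0.383·33/530 = 0.332.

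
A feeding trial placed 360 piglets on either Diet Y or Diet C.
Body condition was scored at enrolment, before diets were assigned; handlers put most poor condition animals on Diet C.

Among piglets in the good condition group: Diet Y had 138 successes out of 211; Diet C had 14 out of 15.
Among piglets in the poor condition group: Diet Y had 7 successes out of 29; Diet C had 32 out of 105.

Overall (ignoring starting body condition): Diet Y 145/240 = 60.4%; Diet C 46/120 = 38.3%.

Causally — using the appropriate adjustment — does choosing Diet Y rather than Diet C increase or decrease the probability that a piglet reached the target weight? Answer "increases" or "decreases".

decreases

The starting body condition-specific comparison favours Diet C throughout, but the pooled figures favour Diet Y. The question is whether to condition on starting body condition.
Starting body condition satisfies the back-door criterion: it is not a descendant of the diet, and it blocks the spurious path from diet to outcome. Adjusting for it (i.e., using the within-starting body condition rates) gives the causal effect.
Within each level — good condition: 65.4% vs 93.3%; poor condition: 24.1% vs 30.5% — Diet C is higher every time.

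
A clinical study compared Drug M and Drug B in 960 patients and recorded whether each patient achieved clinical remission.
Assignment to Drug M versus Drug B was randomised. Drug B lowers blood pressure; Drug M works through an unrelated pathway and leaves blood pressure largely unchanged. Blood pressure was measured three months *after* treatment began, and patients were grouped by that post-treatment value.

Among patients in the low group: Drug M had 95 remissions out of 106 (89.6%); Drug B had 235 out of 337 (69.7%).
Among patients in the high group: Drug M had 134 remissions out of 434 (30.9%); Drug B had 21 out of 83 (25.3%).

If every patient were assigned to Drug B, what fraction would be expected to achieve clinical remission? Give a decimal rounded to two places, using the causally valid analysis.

Blood pressure here is a post-treatment variable shaped by the drug; conditioning on it would introduce bias rather than remove it. The overall comparison is the causal one.
So P(outcome | do(Drug B)) is just the pooled rate for Drug B: 256/420 = 0.610.

0.61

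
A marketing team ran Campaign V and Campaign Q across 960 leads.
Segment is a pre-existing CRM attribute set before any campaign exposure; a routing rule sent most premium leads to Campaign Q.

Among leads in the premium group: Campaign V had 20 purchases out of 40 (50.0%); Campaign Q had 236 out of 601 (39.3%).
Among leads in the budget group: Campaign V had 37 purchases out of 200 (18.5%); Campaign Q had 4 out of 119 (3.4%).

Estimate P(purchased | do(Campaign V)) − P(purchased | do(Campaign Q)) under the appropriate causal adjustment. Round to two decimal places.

+0.12

The imbalance in customer segment arose from how leads were allocated, not from anything the campaign did; and customer segment independently affects the outcome. The pooled gap is confounded — condition on customer segment.
Adjusting over the population distribution of customer segment: 0.668·(0.500−0.393) + 0.332·(0.185−0.034) = +0.122.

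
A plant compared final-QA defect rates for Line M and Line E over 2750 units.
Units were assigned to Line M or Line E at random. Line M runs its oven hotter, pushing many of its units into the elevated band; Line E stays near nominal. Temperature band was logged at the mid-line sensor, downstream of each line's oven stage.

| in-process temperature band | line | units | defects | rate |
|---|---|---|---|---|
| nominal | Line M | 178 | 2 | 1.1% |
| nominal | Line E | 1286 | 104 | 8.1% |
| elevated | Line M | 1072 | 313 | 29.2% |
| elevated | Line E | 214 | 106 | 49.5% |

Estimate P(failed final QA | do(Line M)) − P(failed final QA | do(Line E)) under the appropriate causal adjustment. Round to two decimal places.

+0.11

The distribution of in-process temperature band is itself part of what the line does — it is an intermediate outcome. Holding it fixed would remove that part of the effect; the total effect is the pooled difference.
The causal difference is the pooled difference: 0.252 − 0.140 = +0.112.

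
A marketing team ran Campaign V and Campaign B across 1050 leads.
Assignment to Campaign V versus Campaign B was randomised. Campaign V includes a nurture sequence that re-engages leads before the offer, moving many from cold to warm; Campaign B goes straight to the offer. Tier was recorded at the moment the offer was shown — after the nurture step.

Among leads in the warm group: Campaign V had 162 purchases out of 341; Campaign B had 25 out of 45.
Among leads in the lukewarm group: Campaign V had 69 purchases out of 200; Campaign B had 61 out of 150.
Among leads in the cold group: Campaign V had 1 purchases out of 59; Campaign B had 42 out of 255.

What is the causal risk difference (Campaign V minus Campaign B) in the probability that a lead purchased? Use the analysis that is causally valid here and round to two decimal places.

Engagement tier lies on the pathway campaign → engagement tier → outcome, so adjusting for it blocks the indirect effect. For the total causal effect of campaign, use the unadjusted pooled rates.
The causal difference is the pooled difference: 0.387 − 0.284 = +0.102.

+0.10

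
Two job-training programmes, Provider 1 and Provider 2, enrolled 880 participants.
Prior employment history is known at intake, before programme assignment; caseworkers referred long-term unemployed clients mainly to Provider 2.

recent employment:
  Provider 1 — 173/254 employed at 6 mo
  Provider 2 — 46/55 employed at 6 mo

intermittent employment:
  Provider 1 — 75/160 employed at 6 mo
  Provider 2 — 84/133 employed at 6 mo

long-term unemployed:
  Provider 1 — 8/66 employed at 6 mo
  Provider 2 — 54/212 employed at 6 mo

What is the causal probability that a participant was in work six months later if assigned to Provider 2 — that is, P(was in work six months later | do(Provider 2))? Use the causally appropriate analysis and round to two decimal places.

0.58

Here prior employment history is a common cause — it drives both which programme a case falls under and the outcome. The crude comparison mixes populations; the stratum-specific rates are the causally relevant ones.
Standardising Provider 2 to the population prior employment history mix: 0.351·46/55 + 0.333·84/133 + 0.316·54/212 = 0.584.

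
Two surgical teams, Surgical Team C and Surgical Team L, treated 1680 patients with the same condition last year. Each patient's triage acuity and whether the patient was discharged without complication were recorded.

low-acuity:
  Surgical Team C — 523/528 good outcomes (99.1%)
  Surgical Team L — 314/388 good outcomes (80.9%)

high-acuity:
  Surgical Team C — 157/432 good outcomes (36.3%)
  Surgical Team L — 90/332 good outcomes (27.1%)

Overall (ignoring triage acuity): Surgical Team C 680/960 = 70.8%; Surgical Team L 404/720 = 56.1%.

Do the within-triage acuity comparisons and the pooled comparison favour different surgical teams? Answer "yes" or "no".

Within each triage acuity level (low-acuity 99.1% vs 80.9%; high-acuity 36.3% vs 27.1%), Surgical Team C has the higher rate every time. Pooled: 70.8% vs 56.1% — Surgical Team C has the higher rate overall. They agree.

no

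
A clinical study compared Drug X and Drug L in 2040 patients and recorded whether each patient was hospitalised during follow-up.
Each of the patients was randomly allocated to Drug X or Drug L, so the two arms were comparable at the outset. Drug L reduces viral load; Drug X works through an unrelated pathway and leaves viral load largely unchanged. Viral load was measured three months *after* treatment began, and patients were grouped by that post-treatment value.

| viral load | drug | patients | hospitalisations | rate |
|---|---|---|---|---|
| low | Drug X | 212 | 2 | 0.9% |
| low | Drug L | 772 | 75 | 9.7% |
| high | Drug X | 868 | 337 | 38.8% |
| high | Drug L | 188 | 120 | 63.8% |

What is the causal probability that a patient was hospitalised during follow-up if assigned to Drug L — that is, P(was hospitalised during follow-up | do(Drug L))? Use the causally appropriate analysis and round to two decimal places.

0.20

The stratified and pooled comparisons disagree (Drug X wins within each viral load; Drug L wins overall), so the answer turns on the causal role of viral load.
Viral load here is a post-treatment variable shaped by the drug; conditioning on it would introduce bias rather than remove it. The overall comparison is the causal one.
So P(outcome | do(Drug L)) is just the pooled rate for Drug L: 195/960 = 0.203.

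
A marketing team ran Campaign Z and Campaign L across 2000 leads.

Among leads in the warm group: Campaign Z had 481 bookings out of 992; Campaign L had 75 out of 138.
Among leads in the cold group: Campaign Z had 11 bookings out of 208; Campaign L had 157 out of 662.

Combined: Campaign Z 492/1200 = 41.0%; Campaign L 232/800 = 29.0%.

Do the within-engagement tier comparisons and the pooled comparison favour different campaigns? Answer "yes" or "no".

Within each engagement tier level (warm 48.5% vs 54.3%; cold 5.3% vs 23.7%), Campaign L has the higher rate every time. Pooled: 41.0% vs 29.0% — Campaign Z has the higher rate overall. The two comparisons disagree.

yes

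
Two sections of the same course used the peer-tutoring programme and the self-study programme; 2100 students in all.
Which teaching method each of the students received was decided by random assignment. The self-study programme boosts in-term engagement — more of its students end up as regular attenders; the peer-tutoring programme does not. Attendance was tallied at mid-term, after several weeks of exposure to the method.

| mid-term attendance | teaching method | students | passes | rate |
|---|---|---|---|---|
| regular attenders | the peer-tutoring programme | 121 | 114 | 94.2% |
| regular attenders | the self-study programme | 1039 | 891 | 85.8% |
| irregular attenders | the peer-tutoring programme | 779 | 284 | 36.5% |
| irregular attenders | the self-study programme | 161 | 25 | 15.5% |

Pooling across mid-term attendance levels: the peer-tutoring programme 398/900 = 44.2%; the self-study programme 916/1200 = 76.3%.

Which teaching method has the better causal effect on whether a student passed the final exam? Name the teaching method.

the self-study programme

The stratified and pooled comparisons disagree (the peer-tutoring programme wins within each mid-term attendance; the self-study programme wins overall), so the answer turns on the causal role of mid-term attendance.
Because the teaching method influences mid-term attendance, mid-term attendance is a post-treatment mediator, not a confounder. Stratifying on it would bias the estimate; the causal effect is the crude pooled difference.
Pooled: the peer-tutoring programme 44.2% vs the self-study programme 76.3%; the self-study programme is higher overall.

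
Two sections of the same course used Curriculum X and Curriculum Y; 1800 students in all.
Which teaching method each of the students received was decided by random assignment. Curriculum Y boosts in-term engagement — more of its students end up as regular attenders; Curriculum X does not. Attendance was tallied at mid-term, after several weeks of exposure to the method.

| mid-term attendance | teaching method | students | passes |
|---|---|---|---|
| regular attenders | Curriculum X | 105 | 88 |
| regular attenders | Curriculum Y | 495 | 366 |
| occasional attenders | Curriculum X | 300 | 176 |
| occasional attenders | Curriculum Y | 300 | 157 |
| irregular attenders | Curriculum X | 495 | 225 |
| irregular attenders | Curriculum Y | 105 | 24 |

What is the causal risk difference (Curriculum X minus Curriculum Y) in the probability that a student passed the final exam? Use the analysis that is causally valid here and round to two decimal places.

-0.06

Because the teaching method influences mid-term attendance, mid-term attendance is a post-treatment mediator, not a confounder. Stratifying on it would bias the estimate; the causal effect is the crude pooled difference.
The causal difference is the pooled difference: 0.543 − 0.608 = -0.064.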